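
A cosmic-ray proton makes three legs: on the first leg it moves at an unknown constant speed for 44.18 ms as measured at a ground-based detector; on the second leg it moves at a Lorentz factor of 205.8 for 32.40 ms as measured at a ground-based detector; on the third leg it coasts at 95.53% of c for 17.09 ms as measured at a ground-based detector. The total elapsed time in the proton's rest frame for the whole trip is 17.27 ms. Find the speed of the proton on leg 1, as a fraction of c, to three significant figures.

β = 0.962

Leg 1: speed unknown; τ_1 = 44.18/γ_1.
Leg 2: γ = 205.8; τ_2 = 32.40/205.8 = 0.1574 ms.
Leg 3: β = 0.9553; γ = 1/√(1 − 0.9553²) = 1/√0.08740 = 3.383; τ_3 = 17.09/3.383 = 5.052 ms.
Total proper time: τ_1 + 0.1574 + 5.052 = 17.27, so τ_1 = 17.27 − 5.210 = 12.06 ms.
γ_1 = 44.18/12.06 = 3.663; β = √(1 − 1/γ²) = √0.9255.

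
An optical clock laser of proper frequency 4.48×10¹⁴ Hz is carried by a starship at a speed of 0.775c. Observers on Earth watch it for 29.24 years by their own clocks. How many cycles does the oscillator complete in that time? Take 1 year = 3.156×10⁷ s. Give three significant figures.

γ = 1/√(1 − 0.775²) = 1/√0.3994 = 1.582
During 29.24 years of lab time, the oscillator's proper time advances by τ = Δt/γ = 29.24/1.582 = 18.48 years = 5.832×10⁸ s.
N = f × τ = 4.48×10¹⁴ × 5.832×10⁸ = 2.613×10²³.

N = 2.61×10²³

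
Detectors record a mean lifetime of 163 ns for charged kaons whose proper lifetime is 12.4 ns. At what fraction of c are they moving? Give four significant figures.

β = 0.9971

γ = Δt/τ₀ = 163/12.4 = 13.15
β = √(1 − 1/γ²) = √(1 − 0.005787) = √0.9942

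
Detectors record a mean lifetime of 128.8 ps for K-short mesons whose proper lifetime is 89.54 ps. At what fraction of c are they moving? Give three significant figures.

γ = Δt/τ₀ = 128.8/89.54 = 1.438
β = √(1 − 1/γ²) = √(1 − 0.4833) = √0.5167

β = 0.719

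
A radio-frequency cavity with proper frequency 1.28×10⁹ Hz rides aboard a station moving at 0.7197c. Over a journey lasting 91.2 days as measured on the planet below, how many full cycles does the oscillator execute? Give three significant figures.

N = 7.00×10¹⁵

γ = 1/√(1 − 0.7197²) = 1/√0.4820 = 1.440
The oscillator's own cycle count is N = f × τ where τ is the proper time aboard the station. τ = Δt/γ = 91.2/1.440 = 63.32 days = 5.471×10⁶ s.
N = 1.28×10⁹ × 5.471×10⁶ = 7.003×10¹⁵.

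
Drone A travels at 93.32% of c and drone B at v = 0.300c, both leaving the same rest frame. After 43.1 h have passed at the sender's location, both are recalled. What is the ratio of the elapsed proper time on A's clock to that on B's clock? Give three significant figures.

τ_A/τ_B = 0.377

A: β = 0.9332; γ = 1/√(1 − 0.9332²) = 1/√0.1291 = 2.783. B: γ = 1/√(1 − 0.300²) = 1/√0.9100 = 1.048.
τ_A/τ_B = γ_B/γ_A = 1.048/2.783 = 0.3767, so τ_A/τ_B = 0.3767.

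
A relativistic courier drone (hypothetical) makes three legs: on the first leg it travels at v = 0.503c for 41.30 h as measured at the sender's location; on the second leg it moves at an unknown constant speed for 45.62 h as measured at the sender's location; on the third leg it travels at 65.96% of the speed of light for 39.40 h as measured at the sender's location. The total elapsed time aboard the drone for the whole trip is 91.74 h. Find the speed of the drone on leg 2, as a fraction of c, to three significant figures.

β = 0.815

Leg 1: γ = 1/√(1 − 0.503²) = 1/√0.7470 = 1.157; τ_1 = 41.30/1.157 = 35.70 h.
Leg 2: speed unknown; τ_2 = 45.62/γ_2.
Leg 3: β = 0.6596; γ = 1/√(1 − 0.6596²) = 1/√0.5649 = 1.330; τ_3 = 39.40/1.330 = 29.61 h.
Total proper time: 35.70 + τ_2 + 29.61 = 91.74, so τ_2 = 91.74 − 65.31 = 26.43 h.
γ_2 = 45.62/26.43 = 1.726; β = √(1 − 1/γ²) = √0.6643.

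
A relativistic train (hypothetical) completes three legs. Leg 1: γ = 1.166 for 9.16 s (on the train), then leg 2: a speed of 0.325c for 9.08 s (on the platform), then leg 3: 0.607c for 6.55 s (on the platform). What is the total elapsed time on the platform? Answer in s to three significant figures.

Δt = 26.3 s

Leg 1: γ = 1.166; Δt_1 = 1.166 × 9.16 = 10.68 s.
Leg 2: 9.08 s is already measured on the platform.
Leg 3: 6.55 s is already measured on the platform.
Total: 10.68 + 9.080 + 6.550 s.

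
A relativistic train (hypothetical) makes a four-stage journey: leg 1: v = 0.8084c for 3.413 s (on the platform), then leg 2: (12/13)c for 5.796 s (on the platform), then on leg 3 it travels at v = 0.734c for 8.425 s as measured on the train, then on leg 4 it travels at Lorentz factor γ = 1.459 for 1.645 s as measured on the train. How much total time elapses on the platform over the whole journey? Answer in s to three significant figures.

Δt = 24.0 s

Leg 1: 3.413 s is already measured on the platform.
Leg 2: 5.796 s is already measured on the platform.
Leg 3: γ = 1/√(1 − 0.734²) = 1/√0.4612 = 1.472; Δt_3 = 1.472 × 8.425 = 12.41 s.
Leg 4: γ = 1.459; Δt_4 = 1.459 × 1.645 = 2.400 s.
Total: 3.413 + 5.796 + 12.41 + 2.400 s.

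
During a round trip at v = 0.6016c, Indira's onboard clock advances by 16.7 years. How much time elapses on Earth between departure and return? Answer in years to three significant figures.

Δt = 20.9 years

γ = 1/√(1 − 0.6016²) = 1/√0.6381 = 1.252
Earth-frame duration is the dilated interval: Δt = γτ = 1.252 × 16.7 years.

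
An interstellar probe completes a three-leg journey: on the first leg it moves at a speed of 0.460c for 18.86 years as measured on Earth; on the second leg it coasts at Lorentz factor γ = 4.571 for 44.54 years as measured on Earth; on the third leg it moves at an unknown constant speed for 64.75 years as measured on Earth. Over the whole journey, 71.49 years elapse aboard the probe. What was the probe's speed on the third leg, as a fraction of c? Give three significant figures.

β = 0.719

Leg 1: γ = 1/√(1 − 0.460²) = 1/√0.7884 = 1.126; τ_1 = 18.86/1.126 = 16.75 years.
Leg 2: γ = 4.571; τ_2 = 44.54/4.571 = 9.744 years.
Leg 3: speed unknown; τ_3 = 64.75/γ_3.
Total proper time: 16.75 + 9.744 + τ_3 = 71.49, so τ_3 = 71.49 − 26.49 = 45.00 years.
γ_3 = 64.75/45.00 = 1.439; β = √(1 − 1/γ²) = √0.5170.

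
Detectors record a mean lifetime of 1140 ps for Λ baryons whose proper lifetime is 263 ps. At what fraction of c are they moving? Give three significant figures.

v = 0.973c

γ = Δt/τ₀ = 1140/263 = 4.335
β = √(1 − 1/γ²) = √(1 − 0.05322) = √0.9468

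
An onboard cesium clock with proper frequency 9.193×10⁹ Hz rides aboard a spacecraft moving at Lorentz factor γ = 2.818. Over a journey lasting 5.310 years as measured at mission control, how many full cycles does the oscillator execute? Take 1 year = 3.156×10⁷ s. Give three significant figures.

γ = 2.818
The oscillator's own cycle count is N = f × τ where τ is the proper time aboard the spacecraft. τ = Δt/γ = 5.310/2.818 = 1.884 years = 5.947×10⁷ s.
N = 9.193×10⁹ × 5.947×10⁷ = 5.467×10¹⁷.

N = 5.47×10¹⁷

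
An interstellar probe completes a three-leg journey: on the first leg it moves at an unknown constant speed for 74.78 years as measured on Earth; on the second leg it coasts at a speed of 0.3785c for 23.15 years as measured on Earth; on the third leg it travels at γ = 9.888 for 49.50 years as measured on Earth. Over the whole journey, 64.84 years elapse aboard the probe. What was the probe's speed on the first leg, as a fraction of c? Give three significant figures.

Leg 1: speed unknown; τ_1 = 74.78/γ_1.
Leg 2: γ = 1/√(1 − 0.3785²) = 1/√0.8567 = 1.080; τ_2 = 23.15/1.080 = 21.43 years.
Leg 3: γ = 9.888; τ_3 = 49.50/9.888 = 5.006 years.
Total proper time: τ_1 + 21.43 + 5.006 = 64.84, so τ_1 = 64.84 − 26.43 = 38.41 years.
γ_1 = 74.78/38.41 = 1.947; β = √(1 − 1/γ²) = √0.7362.

β = 0.858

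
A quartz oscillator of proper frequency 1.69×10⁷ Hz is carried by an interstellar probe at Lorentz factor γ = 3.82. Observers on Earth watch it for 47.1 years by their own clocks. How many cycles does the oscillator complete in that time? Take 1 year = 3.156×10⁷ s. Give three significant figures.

N = 6.58×10¹⁵

γ = 3.82
During 47.1 years of lab time, the oscillator's proper time advances by τ = Δt/γ = 47.1/3.820 = 12.33 years = 3.891×10⁸ s.
N = f × τ = 1.69×10⁷ × 3.891×10⁸ = 6.576×10¹⁵.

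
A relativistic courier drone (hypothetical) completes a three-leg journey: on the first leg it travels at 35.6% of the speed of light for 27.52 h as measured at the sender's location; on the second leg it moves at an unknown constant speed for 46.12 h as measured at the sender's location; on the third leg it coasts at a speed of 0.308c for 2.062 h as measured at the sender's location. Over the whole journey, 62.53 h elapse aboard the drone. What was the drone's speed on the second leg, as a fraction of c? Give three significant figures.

β = 0.655

Leg 1: β = 0.356; γ = 1/√(1 − 0.356²) = 1/√0.8733 = 1.070; τ_1 = 27.52/1.070 = 25.72 h.
Leg 2: speed unknown; τ_2 = 46.12/γ_2.
Leg 3: γ = 1/√(1 − 0.308²) = 1/√0.9051 = 1.051; τ_3 = 2.062/1.051 = 1.962 h.
Total proper time: 25.72 + τ_2 + 1.962 = 62.53, so τ_2 = 62.53 − 27.68 = 34.85 h.
γ_2 = 46.12/34.85 = 1.323; β = √(1 − 1/γ²) = √0.4290.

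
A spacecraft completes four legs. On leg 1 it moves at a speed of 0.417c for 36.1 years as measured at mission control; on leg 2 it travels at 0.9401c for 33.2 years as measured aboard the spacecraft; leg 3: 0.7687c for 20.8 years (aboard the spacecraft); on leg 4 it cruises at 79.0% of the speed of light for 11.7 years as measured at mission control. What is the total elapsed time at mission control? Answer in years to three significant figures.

Leg 1: 36.1 years is already measured at mission control.
Leg 2: γ = 1/√(1 − 0.9401²) = 1/√0.1162 = 2.933; Δt_2 = 2.933 × 33.2 = 97.39 years.
Leg 3: γ = 1/√(1 − 0.7687²) = 1/√0.4091 = 1.563; Δt_3 = 1.563 × 20.8 = 32.52 years.
Leg 4: 11.7 years is already measured at mission control.
Total: 36.10 + 97.39 + 32.52 + 11.70 years.

Δt = 178 years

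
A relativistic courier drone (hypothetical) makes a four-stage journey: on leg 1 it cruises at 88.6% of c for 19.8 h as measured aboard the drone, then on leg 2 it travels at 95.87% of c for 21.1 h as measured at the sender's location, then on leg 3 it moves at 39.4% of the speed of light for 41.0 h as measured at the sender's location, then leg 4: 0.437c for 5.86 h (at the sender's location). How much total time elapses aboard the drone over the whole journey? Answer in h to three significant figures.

Leg 1: 19.8 h is already measured aboard the drone.
Leg 2: β = 0.9587; γ = 1/√(1 − 0.9587²) = 1/√0.08089 = 3.516; τ_2 = 21.1/3.516 = 6.001 h.
Leg 3: β = 0.394; γ = 1/√(1 − 0.394²) = 1/√0.8448 = 1.088; τ_3 = 41.0/1.088 = 37.68 h.
Leg 4: γ = 1/√(1 − 0.437²) = 1/√0.8090 = 1.112; τ_4 = 5.86/1.112 = 5.271 h.
Total: 19.80 + 6.001 + 37.68 + 5.271 h.

τ = 68.8 h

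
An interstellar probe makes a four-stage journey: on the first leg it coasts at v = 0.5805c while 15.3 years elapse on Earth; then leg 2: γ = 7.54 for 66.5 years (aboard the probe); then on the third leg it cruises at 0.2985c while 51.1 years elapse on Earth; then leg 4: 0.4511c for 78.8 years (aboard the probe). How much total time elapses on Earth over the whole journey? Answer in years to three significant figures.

Leg 1: 15.3 years is already measured on Earth.
Leg 2: γ = 7.54; Δt_2 = 7.540 × 66.5 = 501.4 years.
Leg 3: 51.1 years is already measured on Earth.
Leg 4: γ = 1/√(1 − 0.4511²) = 1/√0.7965 = 1.120; Δt_4 = 1.120 × 78.8 = 88.29 years.
Total: 15.30 + 501.4 + 51.10 + 88.29 years.

Δt = 656 years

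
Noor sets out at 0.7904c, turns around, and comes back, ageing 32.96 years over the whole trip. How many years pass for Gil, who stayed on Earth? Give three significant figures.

Δt = 53.8 years

γ = 1/√(1 − 0.7904²) = 1/√0.3753 = 1.632
Earth-frame duration is the dilated interval: Δt = γτ = 1.632 × 32.96 years.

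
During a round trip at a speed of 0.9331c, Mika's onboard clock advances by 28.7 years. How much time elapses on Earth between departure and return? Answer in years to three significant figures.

γ = 1/√(1 − 0.9331²) = 1/√0.1293 = 2.781
Earth-frame duration is the dilated interval: Δt = γτ = 2.781 × 28.7 years.

Δt = 79.8 years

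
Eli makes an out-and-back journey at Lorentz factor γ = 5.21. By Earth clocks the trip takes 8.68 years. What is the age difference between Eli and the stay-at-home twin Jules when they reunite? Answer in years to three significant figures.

γ = 5.21
Eli's elapsed proper time: τ = 8.68/5.210 = 1.666 years.
Age gap = Δt − τ = 8.68 − 1.666 years.

Δt − τ = 7.01 years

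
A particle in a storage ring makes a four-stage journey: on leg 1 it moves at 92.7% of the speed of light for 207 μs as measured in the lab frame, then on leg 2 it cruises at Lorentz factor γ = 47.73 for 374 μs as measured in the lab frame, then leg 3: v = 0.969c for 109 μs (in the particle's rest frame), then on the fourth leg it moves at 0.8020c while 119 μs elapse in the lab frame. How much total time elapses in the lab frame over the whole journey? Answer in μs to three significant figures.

Δt = 1140 μs

Leg 1: 207 μs is already measured in the lab frame.
Leg 2: 374 μs is already measured in the lab frame.
Leg 3: γ = 1/√(1 − 0.969²) = 1/√0.06104 = 4.048; Δt_3 = 4.048 × 109 = 441.2 μs.
Leg 4: 119 μs is already measured in the lab frame.
Total: 207.0 + 374.0 + 441.2 + 119.0 μs.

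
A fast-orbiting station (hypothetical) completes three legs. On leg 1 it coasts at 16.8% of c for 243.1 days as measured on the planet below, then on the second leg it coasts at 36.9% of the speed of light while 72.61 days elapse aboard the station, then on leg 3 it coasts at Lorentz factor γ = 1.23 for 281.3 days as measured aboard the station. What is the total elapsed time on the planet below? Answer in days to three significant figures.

Leg 1: 243.1 days is already measured on the planet below.
Leg 2: β = 0.369; γ = 1/√(1 − 0.369²) = 1/√0.8638 = 1.076; Δt_2 = 1.076 × 72.61 = 78.12 days.
Leg 3: γ = 1.23; Δt_3 = 1.230 × 281.3 = 346.0 days.
Total: 243.1 + 78.12 + 346.0 days.

Δt = 667 days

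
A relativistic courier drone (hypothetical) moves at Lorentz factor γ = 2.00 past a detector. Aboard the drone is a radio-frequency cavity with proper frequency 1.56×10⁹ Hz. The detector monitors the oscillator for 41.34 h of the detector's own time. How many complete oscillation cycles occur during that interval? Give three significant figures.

N = 1.16×10¹⁴

γ = 2.00
During 41.34 h of lab time, the oscillator's proper time advances by τ = Δt/γ = 41.34/2.000 = 20.67 h = 7.441×10⁴ s.
N = f × τ = 1.56×10⁹ × 7.441×10⁴ = 1.161×10¹⁴.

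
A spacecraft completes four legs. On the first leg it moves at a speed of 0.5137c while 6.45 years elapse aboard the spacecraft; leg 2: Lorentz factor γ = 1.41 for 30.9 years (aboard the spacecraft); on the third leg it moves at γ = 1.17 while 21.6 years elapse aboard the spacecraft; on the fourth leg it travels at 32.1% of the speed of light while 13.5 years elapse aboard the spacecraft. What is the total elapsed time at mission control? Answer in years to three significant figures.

Leg 1: γ = 1/√(1 − 0.5137²) = 1/√0.7361 = 1.166; Δt_1 = 1.166 × 6.45 = 7.518 years.
Leg 2: γ = 1.41; Δt_2 = 1.410 × 30.9 = 43.57 years.
Leg 3: γ = 1.17; Δt_3 = 1.170 × 21.6 = 25.27 years.
Leg 4: β = 0.321; γ = 1/√(1 − 0.321²) = 1/√0.8970 = 1.056; Δt_4 = 1.056 × 13.5 = 14.25 years.
Total: 7.518 + 43.57 + 25.27 + 14.25 years.

Δt = 90.6 years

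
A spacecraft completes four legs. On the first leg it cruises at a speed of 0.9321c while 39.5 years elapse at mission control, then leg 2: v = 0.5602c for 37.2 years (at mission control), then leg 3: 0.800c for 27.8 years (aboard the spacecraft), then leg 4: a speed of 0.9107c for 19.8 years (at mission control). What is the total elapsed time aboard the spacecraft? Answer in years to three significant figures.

Leg 1: γ = 1/√(1 − 0.9321²) = 1/√0.1312 = 2.761; τ_1 = 39.5/2.761 = 14.31 years.
Leg 2: γ = 1/√(1 − 0.5602²) = 1/√0.6862 = 1.207; τ_2 = 37.2/1.207 = 30.81 years.
Leg 3: 27.8 years is already measured aboard the spacecraft.
Leg 4: γ = 1/√(1 − 0.9107²) = 1/√0.1706 = 2.421; τ_4 = 19.8/2.421 = 8.179 years.
Total: 14.31 + 30.81 + 27.80 + 8.179 years.

τ = 81.1 years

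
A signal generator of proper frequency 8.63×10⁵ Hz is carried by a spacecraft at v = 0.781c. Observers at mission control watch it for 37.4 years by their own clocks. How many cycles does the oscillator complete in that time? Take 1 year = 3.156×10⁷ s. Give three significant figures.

N = 6.36×10¹⁴

γ = 1/√(1 − 0.781²) = 1/√0.3900 = 1.601
During 37.4 years of lab time, the oscillator's proper time advances by τ = Δt/γ = 37.4/1.601 = 23.36 years = 7.372×10⁸ s.
N = f × τ = 8.63×10⁵ × 7.372×10⁸ = 6.362×10¹⁴.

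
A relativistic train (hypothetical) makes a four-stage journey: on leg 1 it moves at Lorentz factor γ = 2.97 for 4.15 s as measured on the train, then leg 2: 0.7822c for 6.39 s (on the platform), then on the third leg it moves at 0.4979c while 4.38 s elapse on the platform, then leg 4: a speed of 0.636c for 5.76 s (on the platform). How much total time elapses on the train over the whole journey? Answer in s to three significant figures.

Leg 1: 4.15 s is already measured on the train.
Leg 2: γ = 1/√(1 − 0.7822²) = 1/√0.3882 = 1.605; τ_2 = 6.39/1.605 = 3.981 s.
Leg 3: γ = 1/√(1 − 0.4979²) = 1/√0.7521 = 1.153; τ_3 = 4.38/1.153 = 3.798 s.
Leg 4: γ = 1/√(1 − 0.636²) = 1/√0.5955 = 1.296; τ_4 = 5.76/1.296 = 4.445 s.
Total: 4.150 + 3.981 + 3.798 + 4.445 s.

τ = 16.4 s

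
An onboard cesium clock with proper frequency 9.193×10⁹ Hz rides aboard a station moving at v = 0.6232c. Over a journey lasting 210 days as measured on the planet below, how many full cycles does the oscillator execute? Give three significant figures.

γ = 1/√(1 − 0.6232²) = 1/√0.6116 = 1.279
The oscillator's own cycle count is N = f × τ where τ is the proper time aboard the station. τ = Δt/γ = 210/1.279 = 164.2 days = 1.419×10⁷ s.
N = 9.193×10⁹ × 1.419×10⁷ = 1.304×10¹⁷.

N = 1.30×10¹⁷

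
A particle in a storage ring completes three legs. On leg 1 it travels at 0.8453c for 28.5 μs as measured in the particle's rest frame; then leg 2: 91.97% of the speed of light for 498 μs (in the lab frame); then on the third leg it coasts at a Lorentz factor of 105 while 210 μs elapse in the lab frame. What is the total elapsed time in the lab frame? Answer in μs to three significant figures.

Δt = 761 μs

Leg 1: γ = 1/√(1 − 0.8453²) = 1/√0.2855 = 1.872; Δt_1 = 1.872 × 28.5 = 53.34 μs.
Leg 2: 498 μs is already measured in the lab frame.
Leg 3: 210 μs is already measured in the lab frame.
Total: 53.34 + 498.0 + 210.0 μs.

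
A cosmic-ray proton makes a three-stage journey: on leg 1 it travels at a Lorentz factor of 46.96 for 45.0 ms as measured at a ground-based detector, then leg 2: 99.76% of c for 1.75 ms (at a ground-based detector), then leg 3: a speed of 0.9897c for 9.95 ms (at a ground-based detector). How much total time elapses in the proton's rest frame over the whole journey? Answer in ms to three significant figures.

Leg 1: γ = 46.96; τ_1 = 45.0/46.96 = 0.9583 ms.
Leg 2: β = 0.9976; γ = 1/√(1 − 0.9976²) = 1/√0.004794 = 14.44; τ_2 = 1.75/14.44 = 0.1212 ms.
Leg 3: γ = 1/√(1 − 0.9897²) = 1/√0.02049 = 6.985; τ_3 = 9.95/6.985 = 1.424 ms.
Total: 0.9583 + 0.1212 + 1.424 ms.

τ = 2.50 ms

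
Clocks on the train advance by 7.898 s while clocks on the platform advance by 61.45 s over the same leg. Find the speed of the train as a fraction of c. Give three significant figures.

β = 0.992

The proper time is measured on the train (both events occur at the train's location); Δt is measured on the platform. γ = Δt/τ = 61.45/7.898 = 7.780.
β = √(1 − 1/γ²) = √(1 − 0.01652) = √0.9835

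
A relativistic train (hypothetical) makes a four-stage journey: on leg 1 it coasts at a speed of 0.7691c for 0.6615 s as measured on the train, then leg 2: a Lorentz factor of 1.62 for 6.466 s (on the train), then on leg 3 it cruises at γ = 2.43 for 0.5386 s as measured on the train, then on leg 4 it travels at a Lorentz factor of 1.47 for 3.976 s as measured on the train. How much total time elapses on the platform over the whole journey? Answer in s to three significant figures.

Leg 1: γ = 1/√(1 − 0.7691²) = 1/√0.4085 = 1.565; Δt_1 = 1.565 × 0.6615 = 1.035 s.
Leg 2: γ = 1.62; Δt_2 = 1.620 × 6.466 = 10.47 s.
Leg 3: γ = 2.43; Δt_3 = 2.430 × 0.5386 = 1.309 s.
Leg 4: γ = 1.47; Δt_4 = 1.470 × 3.976 = 5.845 s.
Total: 1.035 + 10.47 + 1.309 + 5.845 s.

Δt = 18.7 s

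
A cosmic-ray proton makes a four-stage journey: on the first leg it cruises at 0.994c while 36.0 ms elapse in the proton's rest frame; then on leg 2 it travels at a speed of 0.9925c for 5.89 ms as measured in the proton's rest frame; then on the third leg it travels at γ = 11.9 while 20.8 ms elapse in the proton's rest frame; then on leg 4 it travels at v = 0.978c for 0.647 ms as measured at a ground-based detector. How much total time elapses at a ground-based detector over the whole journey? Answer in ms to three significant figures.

Δt = 625 ms

Leg 1: γ = 1/√(1 − 0.994²) = 1/√0.01196 = 9.142; Δt_1 = 9.142 × 36.0 = 329.1 ms.
Leg 2: γ = 1/√(1 − 0.9925²) = 1/√0.01494 = 8.180; Δt_2 = 8.180 × 5.89 = 48.18 ms.
Leg 3: γ = 11.9; Δt_3 = 11.90 × 20.8 = 247.5 ms.
Leg 4: 0.647 ms is already measured at a ground-based detector.
Total: 329.1 + 48.18 + 247.5 + 0.6470 ms.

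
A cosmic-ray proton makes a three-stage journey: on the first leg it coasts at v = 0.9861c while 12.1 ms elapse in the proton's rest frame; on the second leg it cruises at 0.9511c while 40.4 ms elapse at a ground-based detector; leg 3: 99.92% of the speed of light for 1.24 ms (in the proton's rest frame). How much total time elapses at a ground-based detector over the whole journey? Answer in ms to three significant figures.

Leg 1: γ = 1/√(1 − 0.9861²) = 1/√0.02761 = 6.019; Δt_1 = 6.019 × 12.1 = 72.82 ms.
Leg 2: 40.4 ms is already measured at a ground-based detector.
Leg 3: β = 0.9992; γ = 1/√(1 − 0.9992²) = 1/√0.001599 = 25.01; Δt_3 = 25.01 × 1.24 = 31.01 ms.
Total: 72.82 + 40.40 + 31.01 ms.

Δt = 144 ms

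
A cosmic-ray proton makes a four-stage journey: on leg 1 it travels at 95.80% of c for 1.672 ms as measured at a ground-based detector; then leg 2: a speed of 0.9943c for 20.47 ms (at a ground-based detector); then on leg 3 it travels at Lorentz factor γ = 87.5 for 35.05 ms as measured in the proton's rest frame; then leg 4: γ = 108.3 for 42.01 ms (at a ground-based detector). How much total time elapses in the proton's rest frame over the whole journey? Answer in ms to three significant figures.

Leg 1: β = 0.9580; γ = 1/√(1 − 0.9580²) = 1/√0.08224 = 3.487; τ_1 = 1.672/3.487 = 0.4795 ms.
Leg 2: γ = 1/√(1 − 0.9943²) = 1/√0.01137 = 9.379; τ_2 = 20.47/9.379 = 2.182 ms.
Leg 3: 35.05 ms is already measured in the proton's rest frame.
Leg 4: γ = 108.3; τ_4 = 42.01/108.3 = 0.3879 ms.
Total: 0.4795 + 2.182 + 35.05 + 0.3879 ms.

τ = 38.1 ms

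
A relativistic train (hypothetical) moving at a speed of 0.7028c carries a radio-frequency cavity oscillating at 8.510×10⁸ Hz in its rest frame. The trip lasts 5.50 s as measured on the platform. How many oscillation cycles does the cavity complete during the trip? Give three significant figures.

γ = 1/√(1 − 0.7028²) = 1/√0.5061 = 1.406
The oscillator's own cycle count is N = f × τ where τ is the proper time on the train. τ = Δt/γ = 5.50/1.406 = 3.913 s = 3.913×10⁰ s.
N = 8.510×10⁸ × 3.913×10⁰ = 3.330×10⁹.

N = 3.33×10⁹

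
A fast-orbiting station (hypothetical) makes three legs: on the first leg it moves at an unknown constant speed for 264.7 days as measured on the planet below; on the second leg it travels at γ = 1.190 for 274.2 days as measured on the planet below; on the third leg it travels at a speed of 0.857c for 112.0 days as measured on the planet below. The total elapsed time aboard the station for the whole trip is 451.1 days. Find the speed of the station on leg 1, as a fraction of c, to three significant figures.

β = 0.788

Leg 1: speed unknown; τ_1 = 264.7/γ_1.
Leg 2: γ = 1.190; τ_2 = 274.2/1.190 = 230.4 days.
Leg 3: γ = 1/√(1 − 0.857²) = 1/√0.2656 = 1.941; τ_3 = 112.0/1.941 = 57.72 days.
Total proper time: τ_1 + 230.4 + 57.72 = 451.1, so τ_1 = 451.1 − 288.1 = 163.0 days.
γ_1 = 264.7/163.0 = 1.624; β = √(1 − 1/γ²) = √0.6210.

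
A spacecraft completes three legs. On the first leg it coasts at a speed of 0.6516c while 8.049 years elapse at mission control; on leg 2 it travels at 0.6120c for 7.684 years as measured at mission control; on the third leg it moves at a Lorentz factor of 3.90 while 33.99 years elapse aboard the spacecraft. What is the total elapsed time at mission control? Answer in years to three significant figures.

Δt = 148 years

Leg 1: 8.049 years is already measured at mission control.
Leg 2: 7.684 years is already measured at mission control.
Leg 3: γ = 3.90; Δt_3 = 3.900 × 33.99 = 132.6 years.
Total: 8.049 + 7.684 + 132.6 years.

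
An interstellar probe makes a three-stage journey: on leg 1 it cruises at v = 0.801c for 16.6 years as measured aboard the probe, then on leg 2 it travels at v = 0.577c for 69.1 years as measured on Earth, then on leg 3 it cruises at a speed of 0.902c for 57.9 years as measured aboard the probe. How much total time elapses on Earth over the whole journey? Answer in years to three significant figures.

Δt = 231 years

Leg 1: γ = 1/√(1 − 0.801²) = 1/√0.3584 = 1.670; Δt_1 = 1.670 × 16.6 = 27.73 years.
Leg 2: 69.1 years is already measured on Earth.
Leg 3: γ = 1/√(1 − 0.902²) = 1/√0.1864 = 2.316; Δt_3 = 2.316 × 57.9 = 134.1 years.
Total: 27.73 + 69.10 + 134.1 years.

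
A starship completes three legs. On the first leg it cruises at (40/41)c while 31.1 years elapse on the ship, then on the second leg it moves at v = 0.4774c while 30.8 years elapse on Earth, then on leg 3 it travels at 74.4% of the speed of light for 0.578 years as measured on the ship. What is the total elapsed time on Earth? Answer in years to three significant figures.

Leg 1: γ = 1/√(1 − (40/41)²) = 41/9 ≈ 4.556; Δt_1 = 4.556 × 31.1 = 141.7 years.
Leg 2: 30.8 years is already measured on Earth.
Leg 3: β = 0.744; γ = 1/√(1 − 0.744²) = 1/√0.4465 = 1.497; Δt_3 = 1.497 × 0.578 = 0.8650 years.
Total: 141.7 + 30.80 + 0.8650 years.

Δt = 173 years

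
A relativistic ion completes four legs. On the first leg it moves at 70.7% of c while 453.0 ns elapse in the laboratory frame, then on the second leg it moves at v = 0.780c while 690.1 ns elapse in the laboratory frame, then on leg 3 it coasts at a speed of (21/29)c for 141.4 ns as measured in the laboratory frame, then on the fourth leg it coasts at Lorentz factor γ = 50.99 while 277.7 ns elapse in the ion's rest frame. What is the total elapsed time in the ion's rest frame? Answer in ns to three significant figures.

τ = 1130 ns

Leg 1: β = 0.707; γ = 1/√(1 − 0.707²) = 1/√0.5002 = 1.414; τ_1 = 453.0/1.414 = 320.4 ns.
Leg 2: γ = 1/√(1 − 0.780²) = 1/√0.3916 = 1.598; τ_2 = 690.1/1.598 = 431.9 ns.
Leg 3: γ = 1/√(1 − (21/29)²) = 29/20 = 1.450; τ_3 = 141.4/1.450 = 97.52 ns.
Leg 4: 277.7 ns is already measured in the ion's rest frame.
Total: 320.4 + 431.9 + 97.52 + 277.7 ns.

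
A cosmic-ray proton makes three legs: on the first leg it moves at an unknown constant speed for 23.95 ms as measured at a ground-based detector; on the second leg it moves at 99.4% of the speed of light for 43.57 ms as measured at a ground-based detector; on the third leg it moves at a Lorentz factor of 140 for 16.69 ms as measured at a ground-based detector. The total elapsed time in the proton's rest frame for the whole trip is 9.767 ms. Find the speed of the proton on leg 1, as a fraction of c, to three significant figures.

β = 0.979

Leg 1: speed unknown; τ_1 = 23.95/γ_1.
Leg 2: β = 0.994; γ = 1/√(1 − 0.994²) = 1/√0.01196 = 9.142; τ_2 = 43.57/9.142 = 4.766 ms.
Leg 3: γ = 140; τ_3 = 16.69/140.0 = 0.1192 ms.
Total proper time: τ_1 + 4.766 + 0.1192 = 9.767, so τ_1 = 9.767 − 4.885 = 4.882 ms.
γ_1 = 23.95/4.882 = 4.906; β = √(1 − 1/γ²) = √0.9584.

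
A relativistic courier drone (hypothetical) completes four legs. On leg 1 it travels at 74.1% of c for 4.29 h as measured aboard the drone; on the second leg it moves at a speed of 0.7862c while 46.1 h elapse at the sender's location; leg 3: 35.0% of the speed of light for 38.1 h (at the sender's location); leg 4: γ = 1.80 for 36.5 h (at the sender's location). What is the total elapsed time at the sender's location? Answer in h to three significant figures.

Δt = 127 h

Leg 1: β = 0.741; γ = 1/√(1 − 0.741²) = 1/√0.4509 = 1.489; Δt_1 = 1.489 × 4.29 = 6.389 h.
Leg 2: 46.1 h is already measured at the sender's location.
Leg 3: 38.1 h is already measured at the sender's location.
Leg 4: 36.5 h is already measured at the sender's location.
Total: 6.389 + 46.10 + 38.10 + 36.50 h.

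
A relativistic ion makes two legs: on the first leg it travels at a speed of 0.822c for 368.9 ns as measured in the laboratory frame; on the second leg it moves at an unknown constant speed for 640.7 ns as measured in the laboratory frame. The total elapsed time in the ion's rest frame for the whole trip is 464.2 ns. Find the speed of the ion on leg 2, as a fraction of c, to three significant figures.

β = 0.918

Leg 1: γ = 1/√(1 − 0.822²) = 1/√0.3243 = 1.756; τ_1 = 368.9/1.756 = 210.1 ns.
Leg 2: speed unknown; τ_2 = 640.7/γ_2.
Total proper time: 210.1 + τ_2 = 464.2, so τ_2 = 464.2 − 210.1 = 254.1 ns.
γ_2 = 640.7/254.1 = 2.521; β = √(1 − 1/γ²) = √0.8427.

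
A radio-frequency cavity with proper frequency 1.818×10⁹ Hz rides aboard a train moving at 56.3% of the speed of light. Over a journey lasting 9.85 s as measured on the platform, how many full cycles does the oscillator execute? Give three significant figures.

β = 0.563; γ = 1/√(1 − 0.563²) = 1/√0.6830 = 1.210
The oscillator's own cycle count is N = f × τ where τ is the proper time on the train. τ = Δt/γ = 9.85/1.210 = 8.141 s = 8.141×10⁰ s.
N = 1.818×10⁹ × 8.141×10⁰ = 1.480×10¹⁰.

N = 1.48×10¹⁰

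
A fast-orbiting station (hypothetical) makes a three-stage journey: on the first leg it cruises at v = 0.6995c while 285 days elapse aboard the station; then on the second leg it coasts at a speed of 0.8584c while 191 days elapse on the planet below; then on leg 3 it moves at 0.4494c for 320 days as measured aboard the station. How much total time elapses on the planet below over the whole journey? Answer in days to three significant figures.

Δt = 948 days

Leg 1: γ = 1/√(1 − 0.6995²) = 1/√0.5107 = 1.399; Δt_1 = 1.399 × 285 = 398.8 days.
Leg 2: 191 days is already measured on the planet below.
Leg 3: γ = 1/√(1 − 0.4494²) = 1/√0.7980 = 1.119; Δt_3 = 1.119 × 320 = 358.2 days.
Total: 398.8 + 191.0 + 358.2 days.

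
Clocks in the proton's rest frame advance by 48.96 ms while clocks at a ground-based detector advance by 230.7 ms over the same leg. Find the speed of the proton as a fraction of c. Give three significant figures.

The proper time is measured in the proton's rest frame (both events occur at the proton's location); Δt is measured at a ground-based detector. γ = Δt/τ = 230.7/48.96 = 4.712.
β = √(1 − 1/γ²) = √(1 − 0.04504) = √0.9550

v = 0.977c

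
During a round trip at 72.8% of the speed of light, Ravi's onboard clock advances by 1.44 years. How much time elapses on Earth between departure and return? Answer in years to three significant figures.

Δt = 2.10 years

β = 0.728; γ = 1/√(1 − 0.728²) = 1/√0.4700 = 1.459
Earth-frame duration is the dilated interval: Δt = γτ = 1.459 × 1.44 years.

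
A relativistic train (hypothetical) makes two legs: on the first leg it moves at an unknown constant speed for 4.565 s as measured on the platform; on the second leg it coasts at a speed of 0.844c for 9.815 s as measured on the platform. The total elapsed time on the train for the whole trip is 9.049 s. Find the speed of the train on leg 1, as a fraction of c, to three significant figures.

Leg 1: speed unknown; τ_1 = 4.565/γ_1.
Leg 2: γ = 1/√(1 − 0.844²) = 1/√0.2877 = 1.864; τ_2 = 9.815/1.864 = 5.264 s.
Total proper time: τ_1 + 5.264 = 9.049, so τ_1 = 9.049 − 5.264 = 3.785 s.
γ_1 = 4.565/3.785 = 1.206; β = √(1 − 1/γ²) = √0.3126.

β = 0.559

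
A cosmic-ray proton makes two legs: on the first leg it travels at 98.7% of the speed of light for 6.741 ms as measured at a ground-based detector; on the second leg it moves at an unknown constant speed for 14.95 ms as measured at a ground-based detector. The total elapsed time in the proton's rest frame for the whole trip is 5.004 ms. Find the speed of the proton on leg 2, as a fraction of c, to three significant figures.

β = 0.965

Leg 1: β = 0.987; γ = 1/√(1 − 0.987²) = 1/√0.02583 = 6.222; τ_1 = 6.741/6.222 = 1.083 ms.
Leg 2: speed unknown; τ_2 = 14.95/γ_2.
Total proper time: 1.083 + τ_2 = 5.004, so τ_2 = 5.004 − 1.083 = 3.921 ms.
γ_2 = 14.95/3.921 = 3.813; β = √(1 − 1/γ²) = √0.9312.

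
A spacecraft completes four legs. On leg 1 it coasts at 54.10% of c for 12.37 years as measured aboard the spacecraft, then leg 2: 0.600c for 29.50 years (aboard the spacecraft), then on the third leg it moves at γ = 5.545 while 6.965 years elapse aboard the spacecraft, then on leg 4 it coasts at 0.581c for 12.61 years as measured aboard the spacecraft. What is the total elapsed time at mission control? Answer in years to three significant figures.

Leg 1: β = 0.5410; γ = 1/√(1 − 0.5410²) = 1/√0.7073 = 1.189; Δt_1 = 1.189 × 12.37 = 14.71 years.
Leg 2: γ = 1/√(1 − 0.600²) = 5/4 = 1.250; Δt_2 = 1.250 × 29.50 = 36.88 years.
Leg 3: γ = 5.545; Δt_3 = 5.545 × 6.965 = 38.62 years.
Leg 4: γ = 1/√(1 − 0.581²) = 1/√0.6624 = 1.229; Δt_4 = 1.229 × 12.61 = 15.49 years.
Total: 14.71 + 36.88 + 38.62 + 15.49 years.

Δt = 106 years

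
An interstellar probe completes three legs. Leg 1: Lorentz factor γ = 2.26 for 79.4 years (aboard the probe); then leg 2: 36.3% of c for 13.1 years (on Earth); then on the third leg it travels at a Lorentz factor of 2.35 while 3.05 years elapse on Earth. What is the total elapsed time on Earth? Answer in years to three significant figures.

Δt = 196 years

Leg 1: γ = 2.26; Δt_1 = 2.260 × 79.4 = 179.4 years.
Leg 2: 13.1 years is already measured on Earth.
Leg 3: 3.05 years is already measured on Earth.
Total: 179.4 + 13.10 + 3.050 years.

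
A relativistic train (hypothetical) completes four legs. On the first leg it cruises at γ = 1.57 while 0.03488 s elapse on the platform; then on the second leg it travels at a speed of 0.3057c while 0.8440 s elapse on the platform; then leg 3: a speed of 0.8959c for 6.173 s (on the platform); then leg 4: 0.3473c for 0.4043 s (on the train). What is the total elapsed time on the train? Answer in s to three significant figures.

Leg 1: γ = 1.57; τ_1 = 0.03488/1.570 = 0.02222 s.
Leg 2: γ = 1/√(1 − 0.3057²) = 1/√0.9065 = 1.050; τ_2 = 0.8440/1.050 = 0.8036 s.
Leg 3: γ = 1/√(1 − 0.8959²) = 1/√0.1974 = 2.251; τ_3 = 6.173/2.251 = 2.742 s.
Leg 4: 0.4043 s is already measured on the train.
Total: 0.02222 + 0.8036 + 2.742 + 0.4043 s.

τ = 3.97 s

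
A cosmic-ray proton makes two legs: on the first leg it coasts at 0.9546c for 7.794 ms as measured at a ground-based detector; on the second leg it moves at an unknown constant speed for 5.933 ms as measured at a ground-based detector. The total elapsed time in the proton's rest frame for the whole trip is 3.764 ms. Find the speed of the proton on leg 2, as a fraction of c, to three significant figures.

β = 0.970

Leg 1: γ = 1/√(1 − 0.9546²) = 1/√0.08874 = 3.357; τ_1 = 7.794/3.357 = 2.322 ms.
Leg 2: speed unknown; τ_2 = 5.933/γ_2.
Total proper time: 2.322 + τ_2 = 3.764, so τ_2 = 3.764 − 2.322 = 1.442 ms.
γ_2 = 5.933/1.442 = 4.114; β = √(1 − 1/γ²) = √0.9409.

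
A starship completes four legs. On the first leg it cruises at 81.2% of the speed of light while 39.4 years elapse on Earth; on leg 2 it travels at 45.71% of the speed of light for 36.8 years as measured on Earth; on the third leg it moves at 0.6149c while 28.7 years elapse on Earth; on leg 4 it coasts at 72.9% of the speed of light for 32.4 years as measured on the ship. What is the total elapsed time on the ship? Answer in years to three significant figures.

τ = 111 years

Leg 1: β = 0.812; γ = 1/√(1 − 0.812²) = 1/√0.3407 = 1.713; τ_1 = 39.4/1.713 = 23.00 years.
Leg 2: β = 0.4571; γ = 1/√(1 − 0.4571²) = 1/√0.7911 = 1.124; τ_2 = 36.8/1.124 = 32.73 years.
Leg 3: γ = 1/√(1 − 0.6149²) = 1/√0.6219 = 1.268; τ_3 = 28.7/1.268 = 22.63 years.
Leg 4: 32.4 years is already measured on the ship.
Total: 23.00 + 32.73 + 22.63 + 32.40 years.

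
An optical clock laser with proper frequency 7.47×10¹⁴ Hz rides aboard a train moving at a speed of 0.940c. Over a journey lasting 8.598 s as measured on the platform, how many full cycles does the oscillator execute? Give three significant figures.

N = 2.19×10¹⁵

γ = 1/√(1 − 0.940²) = 1/√0.1164 = 2.931
The oscillator's own cycle count is N = f × τ where τ is the proper time on the train. τ = Δt/γ = 8.598/2.931 = 2.933 s = 2.933×10⁰ s.
N = 7.47×10¹⁴ × 2.933×10⁰ = 2.191×10¹⁵.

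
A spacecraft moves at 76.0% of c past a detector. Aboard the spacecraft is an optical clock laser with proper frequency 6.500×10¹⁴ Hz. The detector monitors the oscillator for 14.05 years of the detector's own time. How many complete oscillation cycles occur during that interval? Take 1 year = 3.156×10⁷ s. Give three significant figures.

N = 1.87×10²³

β = 0.760; γ = 1/√(1 − 0.760²) = 1/√0.4224 = 1.539
During 14.05 years of lab time, the oscillator's proper time advances by τ = Δt/γ = 14.05/1.539 = 9.131 years = 2.882×10⁸ s.
N = f × τ = 6.500×10¹⁴ × 2.882×10⁸ = 1.873×10²³.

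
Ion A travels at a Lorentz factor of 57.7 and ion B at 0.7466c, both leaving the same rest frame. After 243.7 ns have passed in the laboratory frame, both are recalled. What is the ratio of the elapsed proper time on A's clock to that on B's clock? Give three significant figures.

A: γ = 57.7. B: γ = 1/√(1 − 0.7466²) = 1/√0.4426 = 1.503.
τ_A/τ_B = γ_B/γ_A = 1.503/57.70 = 0.02605, so τ_A/τ_B = 0.02605.

τ_A/τ_B = 0.0261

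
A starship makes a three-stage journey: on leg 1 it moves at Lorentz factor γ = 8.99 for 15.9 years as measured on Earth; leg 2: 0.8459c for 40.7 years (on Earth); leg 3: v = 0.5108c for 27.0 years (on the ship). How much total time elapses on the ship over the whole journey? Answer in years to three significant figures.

Leg 1: γ = 8.99; τ_1 = 15.9/8.990 = 1.769 years.
Leg 2: γ = 1/√(1 − 0.8459²) = 1/√0.2845 = 1.875; τ_2 = 40.7/1.875 = 21.71 years.
Leg 3: 27.0 years is already measured on the ship.
Total: 1.769 + 21.71 + 27.00 years.

τ = 50.5 years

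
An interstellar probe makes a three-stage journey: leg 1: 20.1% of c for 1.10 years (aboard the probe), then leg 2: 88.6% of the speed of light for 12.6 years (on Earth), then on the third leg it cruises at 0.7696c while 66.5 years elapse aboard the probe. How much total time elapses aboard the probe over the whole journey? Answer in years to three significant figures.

Leg 1: 1.10 years is already measured aboard the probe.
Leg 2: β = 0.886; γ = 1/√(1 − 0.886²) = 1/√0.2150 = 2.157; τ_2 = 12.6/2.157 = 5.842 years.
Leg 3: 66.5 years is already measured aboard the probe.
Total: 1.100 + 5.842 + 66.50 years.

τ = 73.4 years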